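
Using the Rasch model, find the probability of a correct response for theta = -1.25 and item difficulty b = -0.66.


theta - b = -1.25 - -0.66 = -0.59
exp(-(theta - b)) = exp(0.59) = 1.804
P = 1 / (1 + 1.804)
P = 0.3566

0.3566


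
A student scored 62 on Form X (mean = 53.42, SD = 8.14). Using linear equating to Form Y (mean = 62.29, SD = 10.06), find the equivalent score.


slope = SD_Y / SD_X = 10.06 / 8.14 ~ 1.2359
intercept = mean_Y - slope * mean_X = 62.29 - (10.06 / 8.14) * 53.42 ~ -3.7303
Y = slope * X + intercept. To avoid rounding drift from the rounded slope/intercept, evaluate the equivalent form Y = mean_Y + SD_Y * (X - mean_X) / SD_X at full precision:
Y = 62.29 + 10.06 * (62 - 53.42) / 8.14
Y = 62.29 + 10.06 * 8.58 / 8.14
Y = 62.29 + 86.3148 / 8.14
Y = 62.29 + 10.6038
Y = 72.8938

72.8938


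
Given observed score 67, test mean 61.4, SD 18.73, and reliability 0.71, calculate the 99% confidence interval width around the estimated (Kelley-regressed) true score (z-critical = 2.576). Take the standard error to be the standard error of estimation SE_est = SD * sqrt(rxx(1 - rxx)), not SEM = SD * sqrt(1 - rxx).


True score estimate = 0.71*67 + 0.29*61.4 = 65.376
SE_est = SD * sqrt(rxx * (1 - rxx)) = 18.73 * sqrt(0.71 * 0.29) = 18.73 * sqrt(0.2059) = 8.498963
CI = T_est +/- z * SE_est, so width = 2 * z * SE_est = 2 * 2.576 * 8.498963
Width = 43.7867

43.7867


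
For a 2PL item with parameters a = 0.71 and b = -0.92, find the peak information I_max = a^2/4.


For 2PL, max info at theta = b = -0.92
I_max = a^2 / 4 = 0.71^2 / 4
= 0.5041 / 4
I_max = 0.126

0.126


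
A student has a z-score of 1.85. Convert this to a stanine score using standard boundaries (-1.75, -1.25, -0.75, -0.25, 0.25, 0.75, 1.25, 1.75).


Stanine boundaries: [-1.75, -1.25, -0.75, -0.25, 0.25, 0.75, 1.25, 1.75]
z = 1.85
Check each boundary:
  z >= -1.75 -> could be stanine 2
  z >= -1.25 -> could be stanine 3
  z >= -0.75 -> could be stanine 4
  z >= -0.25 -> could be stanine 5
  z >= 0.25 -> could be stanine 6
  z >= 0.75 -> could be stanine 7
  z >= 1.25 -> could be stanine 8
  z >= 1.75 -> could be stanine 9
Highest qualifying boundary gives stanine = 9

9


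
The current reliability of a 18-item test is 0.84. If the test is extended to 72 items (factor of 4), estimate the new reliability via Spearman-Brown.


r_new = (n * rxx) / (1 + (n-1) * rxx)
r_new = (4 * 0.84) / (1 + 3 * 0.84)
r_new = 3.36 / 3.52
r_new = 0.9545

0.9545


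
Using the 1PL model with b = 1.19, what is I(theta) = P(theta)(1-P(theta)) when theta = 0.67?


P = 1/(1+exp(-(0.67-1.19))) = 0.3729
I = P*(1-P) = 0.3729 * 0.6271
I = 0.2338

0.2338


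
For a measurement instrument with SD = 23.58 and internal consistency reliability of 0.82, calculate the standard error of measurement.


SEM = SD * sqrt(1 - rxx)
SEM = 23.58 * sqrt(1 - 0.82)
SEM = 23.58 * sqrt(0.18) = 23.58 * 0.424264
SEM = 10.0041

10.0041


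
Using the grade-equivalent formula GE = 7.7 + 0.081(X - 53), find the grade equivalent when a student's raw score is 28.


raw - median = 28 - 53 = -25
slope * diff = 0.081 * -25 = -2.025
GE = 7.7 + -2.025
GE = 5.675

5.675


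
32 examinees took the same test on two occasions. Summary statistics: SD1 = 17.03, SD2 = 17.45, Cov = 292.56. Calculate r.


r = cov(X,Y) / (SD_X * SD_Y)
r = 292.56 / (17.03 * 17.45)
r = 292.56 / 297.1735
r = 0.9845

0.9845


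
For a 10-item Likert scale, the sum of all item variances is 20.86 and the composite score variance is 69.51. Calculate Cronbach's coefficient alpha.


alpha = (k/(k-1)) * (1 - sum(si^2)/s_total^2)
= (10/9) * (1 - 20.86/69.51)
alpha = 0.7777

0.7777


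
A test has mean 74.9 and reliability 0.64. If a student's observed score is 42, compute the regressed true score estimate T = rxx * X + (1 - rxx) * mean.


T_est = rxx * X + (1 - rxx) * mean
T_est = 0.64 * 42 + 0.36 * 74.9
T_est = 26.88 + 26.964
T_est = 53.844

53.844


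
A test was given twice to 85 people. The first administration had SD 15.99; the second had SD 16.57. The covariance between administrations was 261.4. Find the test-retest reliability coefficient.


r = cov(X,Y) / (SD_X * SD_Y)
r = 261.4 / (15.99 * 16.57)
r = 261.4 / 264.9543
r = 0.9866

0.9866


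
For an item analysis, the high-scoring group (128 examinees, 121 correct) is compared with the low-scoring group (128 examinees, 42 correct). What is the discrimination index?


p_upper = 121/128 = 0.9453
p_lower = 42/128 = 0.3281
D = 0.9453 - 0.3281 = 0.6172

0.6172


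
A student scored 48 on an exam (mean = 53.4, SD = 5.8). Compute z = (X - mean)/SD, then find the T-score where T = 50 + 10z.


z = (X - mean) / SD = (48 - 53.4) / 5.8
z = -5.4 / 5.8
z = -0.931
T-score = T = 50 + 10z
Carry z at full precision (z = -5.4 / 5.8) into the conversion:
T-score = 50 + 10 * (-5.4 / 5.8) = 50 + -54 / 5.8
T-score = 50 + -9.3103
T-score = 40.6897

40.6897


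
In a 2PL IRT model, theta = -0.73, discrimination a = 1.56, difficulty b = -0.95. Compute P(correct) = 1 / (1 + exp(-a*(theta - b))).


a*(theta - b) = 1.56 * (-0.73 - -0.95) = 0.3432
exp(-0.3432) = 0.7095
P = 1 / (1 + 0.7095)
P = 0.585

0.585


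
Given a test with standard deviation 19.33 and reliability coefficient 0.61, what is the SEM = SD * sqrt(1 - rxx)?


SEM = SD * sqrt(1 - rxx)
SEM = 19.33 * sqrt(1 - 0.61)
SEM = 19.33 * sqrt(0.39) = 19.33 * 0.6245
SEM = 12.0716

12.0716


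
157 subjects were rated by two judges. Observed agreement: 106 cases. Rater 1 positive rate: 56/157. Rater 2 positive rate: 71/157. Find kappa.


P_o = 106/157 = 0.675159
P_e = (56*71 + 101*86) / 24649 = 0.513692
kappa = (P_o - P_e) / (1 - P_e)
kappa = (0.675159 - 0.513692) / (1 - 0.513692)
kappa = 0.332

0.332


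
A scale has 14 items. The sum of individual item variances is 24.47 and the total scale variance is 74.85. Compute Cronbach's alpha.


alpha = (k/(k-1)) * (1 - sum(si^2)/s_total^2)
= (14/13) * (1 - 24.47/74.85)
alpha = 0.7249

0.7249


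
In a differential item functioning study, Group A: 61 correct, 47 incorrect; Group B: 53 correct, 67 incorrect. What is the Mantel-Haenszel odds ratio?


Odds_A = 61/47 = 1.2979
Odds_B = 53/67 = 0.791
OR = Odds_A / Odds_B = 1.2979 / 0.791
Exactly, OR = (61 * 67) / (47 * 53) = 4087 / 2491
OR = 1.6407

1.6407


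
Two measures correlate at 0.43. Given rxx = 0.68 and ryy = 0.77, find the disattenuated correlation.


r_corrected = rxy / sqrt(rxx * ryy)
= 0.43 / sqrt(0.68 * 0.77)
= 0.43 / sqrt(0.5236)
= 0.43 / 0.723602
r_corrected = 0.5942

0.5942


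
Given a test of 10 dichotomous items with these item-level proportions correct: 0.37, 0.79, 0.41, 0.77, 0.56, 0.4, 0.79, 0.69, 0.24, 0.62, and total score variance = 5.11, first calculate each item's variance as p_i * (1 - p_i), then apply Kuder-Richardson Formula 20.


For each item, compute p_i * q_i:
  Item 1: 0.37 * 0.63 = 0.2331
  Item 2: 0.79 * 0.21 = 0.1659
  Item 3: 0.41 * 0.59 = 0.2419
  Item 4: 0.77 * 0.23 = 0.1771
  Item 5: 0.56 * 0.44 = 0.2464
  Item 6: 0.4 * 0.6 = 0.24
  Item 7: 0.79 * 0.21 = 0.1659
  Item 8: 0.69 * 0.31 = 0.2139
  Item 9: 0.24 * 0.76 = 0.1824
  Item 10: 0.62 * 0.38 = 0.2356
Sum(p_i * q_i) = 0.2331 + 0.1659 + 0.2419 + 0.1771 + 0.2464 + 0.24 + 0.1659 + 0.2139 + 0.1824 + 0.2356 = 2.1022
KR-20 = (k/(k-1)) * (1 - Sum(p_i*q_i) / Var_total)
= (10/9) * (1 - 2.1022/5.11)
= 1.1111 * 0.5886
KR-20 = 0.654

0.654


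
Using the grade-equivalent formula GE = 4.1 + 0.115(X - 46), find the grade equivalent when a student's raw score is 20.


raw - median = 20 - 46 = -26
slope * diff = 0.115 * -26 = -2.99
GE = 4.1 + -2.99
GE = 1.11

1.11


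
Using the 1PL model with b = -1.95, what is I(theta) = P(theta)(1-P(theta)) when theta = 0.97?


P = 1/(1+exp(-(0.97--1.95))) = 0.9488
I = P*(1-P) = 0.9488 * 0.0512
I = 0.0486

0.0486


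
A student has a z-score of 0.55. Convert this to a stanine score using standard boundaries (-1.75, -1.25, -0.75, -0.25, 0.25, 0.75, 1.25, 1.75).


Stanine boundaries: [-1.75, -1.25, -0.75, -0.25, 0.25, 0.75, 1.25, 1.75]
z = 0.55
Check each boundary:
  z >= -1.75 -> could be stanine 2
  z >= -1.25 -> could be stanine 3
  z >= -0.75 -> could be stanine 4
  z >= -0.25 -> could be stanine 5
  z >= 0.25 -> could be stanine 6
  z < 0.75
  z < 1.25
  z < 1.75
Highest qualifying boundary gives stanine = 6

6


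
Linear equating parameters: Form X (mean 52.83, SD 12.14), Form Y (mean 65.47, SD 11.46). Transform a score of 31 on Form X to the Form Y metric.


slope = SD_Y / SD_X = 11.46 / 12.14 ~ 0.944
intercept = mean_Y - slope * mean_X = 65.47 - (11.46 / 12.14) * 52.83 ~ 15.5992
Y = slope * X + intercept. To avoid rounding drift from the rounded slope/intercept, evaluate the equivalent form Y = mean_Y + SD_Y * (X - mean_X) / SD_X at full precision:
Y = 65.47 + 11.46 * (31 - 52.83) / 12.14
Y = 65.47 - 11.46 * 21.83 / 12.14
Y = 65.47 - 250.1718 / 12.14
Y = 65.47 - 20.6072
Y = 44.8628

44.8628


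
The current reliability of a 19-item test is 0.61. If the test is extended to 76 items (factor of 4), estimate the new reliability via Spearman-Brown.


r_new = (n * rxx) / (1 + (n-1) * rxx)
r_new = (4 * 0.61) / (1 + 3 * 0.61)
r_new = 2.44 / 2.83
r_new = 0.8622

0.8622


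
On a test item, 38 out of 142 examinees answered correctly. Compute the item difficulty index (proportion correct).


Item difficulty p = number correct / total examinees
p = 38 / 142
p = 0.2676

0.2676


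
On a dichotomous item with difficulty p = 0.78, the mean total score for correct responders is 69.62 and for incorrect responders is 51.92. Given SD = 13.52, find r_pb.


q = 1 - p = 0.22
rpb = ((M1 - M0) / SD) * sqrt(p * q)
rpb = ((69.62 - 51.92) / 13.52) * sqrt(0.78 * 0.22)
rpb = 0.5423

0.5423


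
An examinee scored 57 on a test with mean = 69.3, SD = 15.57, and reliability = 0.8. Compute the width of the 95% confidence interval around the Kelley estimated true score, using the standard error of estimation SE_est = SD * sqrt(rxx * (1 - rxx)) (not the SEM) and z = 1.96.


True score estimate = 0.8*57 + 0.2*69.3 = 59.46
SE_est = SD * sqrt(rxx * (1 - rxx)) = 15.57 * sqrt(0.8 * 0.2) = 15.57 * sqrt(0.16) = 6.228
CI = T_est +/- z * SE_est, so width = 2 * z * SE_est = 2 * 1.96 * 6.228
Width = 24.4138

24.4138


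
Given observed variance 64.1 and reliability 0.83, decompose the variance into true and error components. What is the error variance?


var_true = rxx * var_obs = 0.83 * 64.1 = 53.203
var_error = var_obs - var_true
var_error = 64.1 - 53.203
var_error = 10.897

10.897


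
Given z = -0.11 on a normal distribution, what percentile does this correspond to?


CDF(z) = 0.5 * (1 + erf(z/sqrt(2)))
erf(-0.0778) = -0.0876
CDF = 0.4562
Percentile rank = 0.4562 * 100 = 45.62

45.62


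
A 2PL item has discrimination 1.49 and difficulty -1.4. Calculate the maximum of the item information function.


For 2PL, max info at theta = b = -1.4
I_max = a^2 / 4 = 1.49^2 / 4
= 2.2201 / 4
I_max = 0.555

0.555


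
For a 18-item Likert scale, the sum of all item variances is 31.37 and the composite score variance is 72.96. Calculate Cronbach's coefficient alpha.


alpha = (k/(k-1)) * (1 - sum(si^2)/s_total^2)
= (18/17) * (1 - 31.37/72.96)
alpha = 0.6036

0.6036


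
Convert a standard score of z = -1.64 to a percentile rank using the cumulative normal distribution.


CDF(z) = 0.5 * (1 + erf(z/sqrt(2)))
erf(-1.1597) = -0.899
CDF = 0.0505
Percentile rank = 0.0505 * 100 = 5.05

5.05


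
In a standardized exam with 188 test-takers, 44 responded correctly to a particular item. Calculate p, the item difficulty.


Item difficulty p = number correct / total examinees
p = 44 / 188
p = 0.234

0.234


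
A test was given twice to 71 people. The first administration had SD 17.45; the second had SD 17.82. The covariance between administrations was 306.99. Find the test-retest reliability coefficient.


r = cov(X,Y) / (SD_X * SD_Y)
r = 306.99 / (17.45 * 17.82)
r = 306.99 / 310.959
r = 0.9872

0.9872


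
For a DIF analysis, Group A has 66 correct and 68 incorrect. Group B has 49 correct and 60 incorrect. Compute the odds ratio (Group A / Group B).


Odds_A = 66/68 = 0.9706
Odds_B = 49/60 = 0.8167
OR = Odds_A / Odds_B = 0.9706 / 0.8167
Exactly, OR = (66 * 60) / (68 * 49) = 3960 / 3332
OR = 1.1885

1.1885


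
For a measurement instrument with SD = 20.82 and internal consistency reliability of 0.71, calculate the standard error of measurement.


SEM = SD * sqrt(1 - rxx)
SEM = 20.82 * sqrt(1 - 0.71)
SEM = 20.82 * sqrt(0.29) = 20.82 * 0.538516
SEM = 11.2119

11.2119


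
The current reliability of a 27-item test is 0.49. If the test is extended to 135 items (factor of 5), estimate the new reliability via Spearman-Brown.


r_new = (n * rxx) / (1 + (n-1) * rxx)
r_new = (5 * 0.49) / (1 + 4 * 0.49)
r_new = 2.45 / 2.96
r_new = 0.8277

0.8277


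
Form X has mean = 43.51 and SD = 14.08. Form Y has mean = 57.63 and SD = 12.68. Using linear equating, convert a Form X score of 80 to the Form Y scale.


slope = SD_Y / SD_X = 12.68 / 14.08 ~ 0.9006
intercept = mean_Y - slope * mean_X = 57.63 - (12.68 / 14.08) * 43.51 ~ 18.4463
Y = slope * X + intercept. To avoid rounding drift from the rounded slope/intercept, evaluate the equivalent form Y = mean_Y + SD_Y * (X - mean_X) / SD_X at full precision:
Y = 57.63 + 12.68 * (80 - 43.51) / 14.08
Y = 57.63 + 12.68 * 36.49 / 14.08
Y = 57.63 + 462.6932 / 14.08
Y = 57.63 + 32.8617
Y = 90.4917

90.4917


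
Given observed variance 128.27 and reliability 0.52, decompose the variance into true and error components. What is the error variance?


var_true = rxx * var_obs = 0.52 * 128.27 = 66.7004
var_error = var_obs - var_true
var_error = 128.27 - 66.7004
var_error = 61.5696

61.5696


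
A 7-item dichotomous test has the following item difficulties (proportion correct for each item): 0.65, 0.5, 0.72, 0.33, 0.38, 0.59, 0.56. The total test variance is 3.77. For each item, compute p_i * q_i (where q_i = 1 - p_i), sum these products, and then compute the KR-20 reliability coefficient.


For each item, compute p_i * q_i:
  Item 1: 0.65 * 0.35 = 0.2275
  Item 2: 0.5 * 0.5 = 0.25
  Item 3: 0.72 * 0.28 = 0.2016
  Item 4: 0.33 * 0.67 = 0.2211
  Item 5: 0.38 * 0.62 = 0.2356
  Item 6: 0.59 * 0.41 = 0.2419
  Item 7: 0.56 * 0.44 = 0.2464
Sum(p_i * q_i) = 0.2275 + 0.25 + 0.2016 + 0.2211 + 0.2356 + 0.2419 + 0.2464 = 1.6241
KR-20 = (k/(k-1)) * (1 - Sum(p_i*q_i) / Var_total)
= (7/6) * (1 - 1.6241/3.77)
= 1.1667 * 0.5692
KR-20 = 0.6641

0.6641


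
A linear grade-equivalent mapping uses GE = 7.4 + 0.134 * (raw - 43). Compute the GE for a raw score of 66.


raw - median = 66 - 43 = 23
slope * diff = 0.134 * 23 = 3.082
GE = 7.4 + 3.082
GE = 10.482

10.482


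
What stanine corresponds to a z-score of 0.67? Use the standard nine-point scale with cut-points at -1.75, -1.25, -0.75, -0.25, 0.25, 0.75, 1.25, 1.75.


Stanine boundaries: [-1.75, -1.25, -0.75, -0.25, 0.25, 0.75, 1.25, 1.75]
z = 0.67
Check each boundary:
  z >= -1.75 -> could be stanine 2
  z >= -1.25 -> could be stanine 3
  z >= -0.75 -> could be stanine 4
  z >= -0.25 -> could be stanine 5
  z >= 0.25 -> could be stanine 6
  z < 0.75
  z < 1.25
  z < 1.75
Highest qualifying boundary gives stanine = 6

6


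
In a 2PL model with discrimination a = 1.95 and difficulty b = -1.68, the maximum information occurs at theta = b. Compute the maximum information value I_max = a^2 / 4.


For 2PL, max info at theta = b = -1.68
I_max = a^2 / 4 = 1.95^2 / 4
= 3.8025 / 4
I_max = 0.9506

0.9506


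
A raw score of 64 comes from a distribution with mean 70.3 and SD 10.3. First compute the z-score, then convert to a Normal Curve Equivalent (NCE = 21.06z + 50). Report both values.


z = (X - mean) / SD = (64 - 70.3) / 10.3
z = -6.3 / 10.3
z = -0.6117
NCE = NCE = 21.06z + 50
Carry z at full precision (z = -6.3 / 10.3) into the conversion:
NCE = 21.06 * (-6.3 / 10.3) + 50 = -132.678 / 10.3 + 50
NCE = -12.8814 + 50
NCE = 37.1186

37.1186


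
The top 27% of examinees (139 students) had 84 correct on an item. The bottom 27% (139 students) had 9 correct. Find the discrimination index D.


p_upper = 84/139 = 0.6043
p_lower = 9/139 = 0.0647
D = 0.6043 - 0.0647 = 0.5396

0.5396


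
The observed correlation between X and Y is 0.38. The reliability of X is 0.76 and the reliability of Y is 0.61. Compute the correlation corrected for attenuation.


r_corrected = rxy / sqrt(rxx * ryy)
= 0.38 / sqrt(0.76 * 0.61)
= 0.38 / sqrt(0.4636)
= 0.38 / 0.680882
r_corrected = 0.5581

0.5581


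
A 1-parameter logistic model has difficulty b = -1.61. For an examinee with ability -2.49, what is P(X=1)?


theta - b = -2.49 - -1.61 = -0.88
exp(-(theta - b)) = exp(0.88) = 2.4109
P = 1 / (1 + 2.4109)
P = 0.2932

0.2932


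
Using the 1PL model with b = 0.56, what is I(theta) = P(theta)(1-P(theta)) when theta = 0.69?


P = 1/(1+exp(-(0.69-0.56))) = 0.5325
I = P*(1-P) = 0.5325 * 0.4675
I = 0.2489

0.2489


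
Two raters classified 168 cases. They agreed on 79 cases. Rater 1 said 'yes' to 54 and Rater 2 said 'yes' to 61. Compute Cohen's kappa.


P_o = 79/168 = 0.470238
P_e = (54*61 + 114*107) / 28224 = 0.548895
kappa = (P_o - P_e) / (1 - P_e)
kappa = (0.470238 - 0.548895) / (1 - 0.548895)
kappa = -0.1744

-0.1744


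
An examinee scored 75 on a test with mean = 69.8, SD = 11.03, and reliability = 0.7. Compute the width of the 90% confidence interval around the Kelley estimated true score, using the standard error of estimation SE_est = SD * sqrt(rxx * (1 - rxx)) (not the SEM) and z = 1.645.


True score estimate = 0.7*75 + 0.3*69.8 = 73.44
SE_est = SD * sqrt(rxx * (1 - rxx)) = 11.03 * sqrt(0.7 * 0.3) = 11.03 * sqrt(0.21) = 5.054581
CI = T_est +/- z * SE_est, so width = 2 * z * SE_est = 2 * 1.645 * 5.054581
Width = 16.6296

16.6296


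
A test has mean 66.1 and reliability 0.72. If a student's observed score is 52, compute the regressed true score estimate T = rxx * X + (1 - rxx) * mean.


T_est = rxx * X + (1 - rxx) * mean
T_est = 0.72 * 52 + 0.28 * 66.1
T_est = 37.44 + 18.508
T_est = 55.948

55.948


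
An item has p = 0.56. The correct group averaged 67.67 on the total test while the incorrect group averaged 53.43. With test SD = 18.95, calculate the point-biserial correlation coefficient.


q = 1 - p = 0.44
rpb = ((M1 - M0) / SD) * sqrt(p * q)
rpb = ((67.67 - 53.43) / 18.95) * sqrt(0.56 * 0.44)
rpb = 0.373

0.373


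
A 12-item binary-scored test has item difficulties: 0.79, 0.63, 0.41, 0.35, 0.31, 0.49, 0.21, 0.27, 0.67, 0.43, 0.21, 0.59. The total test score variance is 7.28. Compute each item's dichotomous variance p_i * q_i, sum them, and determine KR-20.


For each item, compute p_i * q_i:
  Item 1: 0.79 * 0.21 = 0.1659
  Item 2: 0.63 * 0.37 = 0.2331
  Item 3: 0.41 * 0.59 = 0.2419
  Item 4: 0.35 * 0.65 = 0.2275
  Item 5: 0.31 * 0.69 = 0.2139
  Item 6: 0.49 * 0.51 = 0.2499
  Item 7: 0.21 * 0.79 = 0.1659
  Item 8: 0.27 * 0.73 = 0.1971
  Item 9: 0.67 * 0.33 = 0.2211
  Item 10: 0.43 * 0.57 = 0.2451
  Item 11: 0.21 * 0.79 = 0.1659
  Item 12: 0.59 * 0.41 = 0.2419
Sum(p_i * q_i) = 0.1659 + 0.2331 + 0.2419 + 0.2275 + 0.2139 + 0.2499 + 0.1659 + 0.1971 + 0.2211 + 0.2451 + 0.1659 + 0.2419 = 2.5692
KR-20 = (k/(k-1)) * (1 - Sum(p_i*q_i) / Var_total)
= (12/11) * (1 - 2.5692/7.28)
= 1.0909 * 0.6471
KR-20 = 0.7059

0.7059


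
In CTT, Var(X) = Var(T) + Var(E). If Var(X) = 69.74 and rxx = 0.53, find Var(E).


var_true = rxx * var_obs = 0.53 * 69.74 = 36.9622
var_error = var_obs - var_true
var_error = 69.74 - 36.9622
var_error = 32.7778

32.7778


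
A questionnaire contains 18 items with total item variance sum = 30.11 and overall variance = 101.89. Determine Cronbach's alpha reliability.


alpha = (k/(k-1)) * (1 - sum(si^2)/s_total^2)
= (18/17) * (1 - 30.11/101.89)
alpha = 0.7459

0.7459


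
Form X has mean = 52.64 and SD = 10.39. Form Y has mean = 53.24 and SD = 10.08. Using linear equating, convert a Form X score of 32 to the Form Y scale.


slope = SD_Y / SD_X = 10.08 / 10.39 ~ 0.9702
intercept = mean_Y - slope * mean_X = 53.24 - (10.08 / 10.39) * 52.64 ~ 2.1706
Y = slope * X + intercept. To avoid rounding drift from the rounded slope/intercept, evaluate the equivalent form Y = mean_Y + SD_Y * (X - mean_X) / SD_X at full precision:
Y = 53.24 + 10.08 * (32 - 52.64) / 10.39
Y = 53.24 - 10.08 * 20.64 / 10.39
Y = 53.24 - 208.0512 / 10.39
Y = 53.24 - 20.0242
Y = 33.2158

33.2158


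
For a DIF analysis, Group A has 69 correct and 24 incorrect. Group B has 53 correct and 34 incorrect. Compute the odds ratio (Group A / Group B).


Odds_A = 69/24 = 2.875
Odds_B = 53/34 = 1.5588
OR = Odds_A / Odds_B = 2.875 / 1.5588
Exactly, OR = (69 * 34) / (24 * 53) = 2346 / 1272
OR = 1.8443

1.8443


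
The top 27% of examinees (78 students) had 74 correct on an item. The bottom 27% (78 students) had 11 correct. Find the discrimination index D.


p_upper = 74/78 = 0.9487
p_lower = 11/78 = 0.141
D = 0.9487 - 0.141 = 0.8077

0.8077


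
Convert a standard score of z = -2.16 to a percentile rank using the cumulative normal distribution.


CDF(z) = 0.5 * (1 + erf(z/sqrt(2)))
erf(-1.5274) = -0.9692
CDF = 0.0154
Percentile rank = 0.0154 * 100 = 1.54

1.54


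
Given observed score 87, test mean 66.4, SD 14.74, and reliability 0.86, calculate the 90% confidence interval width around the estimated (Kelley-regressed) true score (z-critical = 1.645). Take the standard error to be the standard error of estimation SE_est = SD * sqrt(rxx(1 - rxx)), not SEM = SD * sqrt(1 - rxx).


True score estimate = 0.86*87 + 0.14*66.4 = 84.116
SE_est = SD * sqrt(rxx * (1 - rxx)) = 14.74 * sqrt(0.86 * 0.14) = 14.74 * sqrt(0.1204) = 5.114589
CI = T_est +/- z * SE_est, so width = 2 * z * SE_est = 2 * 1.645 * 5.114589
Width = 16.827

16.827


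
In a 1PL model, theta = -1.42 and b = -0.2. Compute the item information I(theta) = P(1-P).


P = 1/(1+exp(-(-1.42--0.2))) = 0.2279
I = P*(1-P) = 0.2279 * 0.7721
I = 0.176

0.176


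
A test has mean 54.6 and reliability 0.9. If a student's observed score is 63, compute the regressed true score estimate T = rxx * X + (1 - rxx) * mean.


T_est = rxx * X + (1 - rxx) * mean
T_est = 0.9 * 63 + 0.1 * 54.6
T_est = 56.7 + 5.46
T_est = 62.16

62.16


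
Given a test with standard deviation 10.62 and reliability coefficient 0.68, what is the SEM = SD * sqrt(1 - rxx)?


SEM = SD * sqrt(1 - rxx)
SEM = 10.62 * sqrt(1 - 0.68)
SEM = 10.62 * sqrt(0.32) = 10.62 * 0.565685
SEM = 6.0076

6.0076


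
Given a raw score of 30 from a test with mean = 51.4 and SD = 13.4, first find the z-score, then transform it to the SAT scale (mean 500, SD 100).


z = (X - mean) / SD = (30 - 51.4) / 13.4
z = -21.4 / 13.4
z = -1.597
SAT-scale = SAT = 500 + 100z
Carry z at full precision (z = -21.4 / 13.4) into the conversion:
SAT-scale = 500 + 100 * (-21.4 / 13.4) = 500 + -2140 / 13.4
SAT-scale = 500 + -159.7015
SAT-scale = 340.2985

340.2985


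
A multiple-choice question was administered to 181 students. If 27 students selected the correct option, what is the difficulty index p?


Item difficulty p = number correct / total examinees
p = 27 / 181
p = 0.1492

0.1492


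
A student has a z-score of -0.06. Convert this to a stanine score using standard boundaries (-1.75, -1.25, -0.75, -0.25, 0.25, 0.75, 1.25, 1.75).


Stanine boundaries: [-1.75, -1.25, -0.75, -0.25, 0.25, 0.75, 1.25, 1.75]
z = -0.06
Check each boundary:
  z >= -1.75 -> could be stanine 2
  z >= -1.25 -> could be stanine 3
  z >= -0.75 -> could be stanine 4
  z >= -0.25 -> could be stanine 5
  z < 0.25
  z < 0.75
  z < 1.25
  z < 1.75
Highest qualifying boundary gives stanine = 5

5


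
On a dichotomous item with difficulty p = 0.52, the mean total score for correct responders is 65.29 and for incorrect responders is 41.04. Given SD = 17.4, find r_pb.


q = 1 - p = 0.48
rpb = ((M1 - M0) / SD) * sqrt(p * q)
rpb = ((65.29 - 41.04) / 17.4) * sqrt(0.52 * 0.48)
rpb = 0.6963

0.6963


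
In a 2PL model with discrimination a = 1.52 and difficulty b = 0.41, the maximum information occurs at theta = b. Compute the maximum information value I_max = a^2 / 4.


For 2PL, max info at theta = b = 0.41
I_max = a^2 / 4 = 1.52^2 / 4
= 2.3104 / 4
I_max = 0.5776

0.5776


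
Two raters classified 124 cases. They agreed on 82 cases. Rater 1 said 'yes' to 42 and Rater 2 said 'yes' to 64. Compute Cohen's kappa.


P_o = 82/124 = 0.66129
P_e = (42*64 + 82*60) / 15376 = 0.494797
kappa = (P_o - P_e) / (1 - P_e)
kappa = (0.66129 - 0.494797) / (1 - 0.494797)
kappa = 0.3296

0.3296


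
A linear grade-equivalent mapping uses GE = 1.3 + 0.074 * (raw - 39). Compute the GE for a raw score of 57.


raw - median = 57 - 39 = 18
slope * diff = 0.074 * 18 = 1.332
GE = 1.3 + 1.332
GE = 2.632

2.632


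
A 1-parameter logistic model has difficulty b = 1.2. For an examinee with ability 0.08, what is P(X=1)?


theta - b = 0.08 - 1.2 = -1.12
exp(-(theta - b)) = exp(1.12) = 3.0649
P = 1 / (1 + 3.0649)
P = 0.246

0.246


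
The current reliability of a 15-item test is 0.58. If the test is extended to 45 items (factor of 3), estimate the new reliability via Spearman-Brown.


r_new = (n * rxx) / (1 + (n-1) * rxx)
r_new = (3 * 0.58) / (1 + 2 * 0.58)
r_new = 1.74 / 2.16
r_new = 0.8056

0.8056


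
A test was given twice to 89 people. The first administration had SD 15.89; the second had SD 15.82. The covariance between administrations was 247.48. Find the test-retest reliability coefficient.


r = cov(X,Y) / (SD_X * SD_Y)
r = 247.48 / (15.89 * 15.82)
r = 247.48 / 251.3798
r = 0.9845

0.9845


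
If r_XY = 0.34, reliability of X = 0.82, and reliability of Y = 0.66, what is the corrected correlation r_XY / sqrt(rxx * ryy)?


r_corrected = rxy / sqrt(rxx * ryy)
= 0.34 / sqrt(0.82 * 0.66)
= 0.34 / sqrt(0.5412)
= 0.34 / 0.735663
r_corrected = 0.4622

0.4622


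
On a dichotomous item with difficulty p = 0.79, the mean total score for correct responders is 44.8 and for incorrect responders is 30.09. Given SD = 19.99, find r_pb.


q = 1 - p = 0.21
rpb = ((M1 - M0) / SD) * sqrt(p * q)
rpb = ((44.8 - 30.09) / 19.99) * sqrt(0.79 * 0.21)
rpb = 0.2997

0.2997


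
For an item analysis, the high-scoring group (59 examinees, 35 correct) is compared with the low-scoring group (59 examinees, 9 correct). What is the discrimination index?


p_upper = 35/59 = 0.5932
p_lower = 9/59 = 0.1525
D = 0.5932 - 0.1525 = 0.4407

0.4407


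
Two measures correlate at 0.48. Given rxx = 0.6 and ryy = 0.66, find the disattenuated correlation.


r_corrected = rxy / sqrt(rxx * ryy)
= 0.48 / sqrt(0.6 * 0.66)
= 0.48 / sqrt(0.396)
= 0.48 / 0.629285
r_corrected = 0.7628

0.7628


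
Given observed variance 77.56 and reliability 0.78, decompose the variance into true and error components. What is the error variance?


var_true = rxx * var_obs = 0.78 * 77.56 = 60.4968
var_error = var_obs - var_true
var_error = 77.56 - 60.4968
var_error = 17.0632

17.0632


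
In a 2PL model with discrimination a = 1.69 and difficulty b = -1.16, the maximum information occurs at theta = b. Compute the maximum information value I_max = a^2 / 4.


For 2PL, max info at theta = b = -1.16
I_max = a^2 / 4 = 1.69^2 / 4
= 2.8561 / 4
I_max = 0.714

0.714


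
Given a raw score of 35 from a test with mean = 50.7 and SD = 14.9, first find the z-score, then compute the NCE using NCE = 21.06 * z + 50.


z = (X - mean) / SD = (35 - 50.7) / 14.9
z = -15.7 / 14.9
z = -1.0537
NCE = NCE = 21.06z + 50
Carry z at full precision (z = -15.7 / 14.9) into the conversion:
NCE = 21.06 * (-15.7 / 14.9) + 50 = -330.642 / 14.9 + 50
NCE = -22.1907 + 50
NCE = 27.8093

27.8093


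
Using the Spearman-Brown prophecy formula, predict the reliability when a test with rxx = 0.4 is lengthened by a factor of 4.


r_new = (n * rxx) / (1 + (n-1) * rxx)
r_new = (4 * 0.4) / (1 + 3 * 0.4)
r_new = 1.6 / 2.2
r_new = 0.7273

0.7273


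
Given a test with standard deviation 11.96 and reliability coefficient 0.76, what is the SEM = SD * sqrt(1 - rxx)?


SEM = SD * sqrt(1 - rxx)
SEM = 11.96 * sqrt(1 - 0.76)
SEM = 11.96 * sqrt(0.24) = 11.96 * 0.489898
SEM = 5.8592

5.8592


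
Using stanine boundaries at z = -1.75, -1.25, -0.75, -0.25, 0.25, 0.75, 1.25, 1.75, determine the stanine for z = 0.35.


Stanine boundaries: [-1.75, -1.25, -0.75, -0.25, 0.25, 0.75, 1.25, 1.75]
z = 0.35
Check each boundary:
  z >= -1.75 -> could be stanine 2
  z >= -1.25 -> could be stanine 3
  z >= -0.75 -> could be stanine 4
  z >= -0.25 -> could be stanine 5
  z >= 0.25 -> could be stanine 6
  z < 0.75
  z < 1.25
  z < 1.75
Highest qualifying boundary gives stanine = 6

6


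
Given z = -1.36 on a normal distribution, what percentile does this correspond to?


CDF(z) = 0.5 * (1 + erf(z/sqrt(2)))
erf(-0.9617) = -0.8262
CDF = 0.0869
Percentile rank = 0.0869 * 100 = 8.69

8.69


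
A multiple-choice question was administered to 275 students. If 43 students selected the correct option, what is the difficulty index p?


Item difficulty p = number correct / total examinees
p = 43 / 275
p = 0.1564

0.1564


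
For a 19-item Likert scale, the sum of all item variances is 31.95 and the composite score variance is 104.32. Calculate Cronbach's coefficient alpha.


alpha = (k/(k-1)) * (1 - sum(si^2)/s_total^2)
= (19/18) * (1 - 31.95/104.32)
alpha = 0.7323

0.7323


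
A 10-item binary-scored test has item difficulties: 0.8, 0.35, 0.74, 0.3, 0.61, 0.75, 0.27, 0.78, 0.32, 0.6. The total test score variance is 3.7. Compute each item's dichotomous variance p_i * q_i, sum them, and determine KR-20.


For each item, compute p_i * q_i:
  Item 1: 0.8 * 0.2 = 0.16
  Item 2: 0.35 * 0.65 = 0.2275
  Item 3: 0.74 * 0.26 = 0.1924
  Item 4: 0.3 * 0.7 = 0.21
  Item 5: 0.61 * 0.39 = 0.2379
  Item 6: 0.75 * 0.25 = 0.1875
  Item 7: 0.27 * 0.73 = 0.1971
  Item 8: 0.78 * 0.22 = 0.1716
  Item 9: 0.32 * 0.68 = 0.2176
  Item 10: 0.6 * 0.4 = 0.24
Sum(p_i * q_i) = 0.16 + 0.2275 + 0.1924 + 0.21 + 0.2379 + 0.1875 + 0.1971 + 0.1716 + 0.2176 + 0.24 = 2.0416
KR-20 = (k/(k-1)) * (1 - Sum(p_i*q_i) / Var_total)
= (10/9) * (1 - 2.0416/3.7)
= 1.1111 * 0.4482
KR-20 = 0.498

0.498


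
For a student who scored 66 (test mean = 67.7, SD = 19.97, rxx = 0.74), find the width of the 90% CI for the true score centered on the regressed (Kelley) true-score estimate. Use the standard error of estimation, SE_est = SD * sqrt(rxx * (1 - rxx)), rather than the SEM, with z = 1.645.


True score estimate = 0.74*66 + 0.26*67.7 = 66.442
SE_est = SD * sqrt(rxx * (1 - rxx)) = 19.97 * sqrt(0.74 * 0.26) = 19.97 * sqrt(0.1924) = 8.759526
CI = T_est +/- z * SE_est, so width = 2 * z * SE_est = 2 * 1.645 * 8.759526
Width = 28.8188

28.8188


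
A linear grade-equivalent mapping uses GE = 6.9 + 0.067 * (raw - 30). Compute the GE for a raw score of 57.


raw - median = 57 - 30 = 27
slope * diff = 0.067 * 27 = 1.809
GE = 6.9 + 1.809
GE = 8.709

8.709


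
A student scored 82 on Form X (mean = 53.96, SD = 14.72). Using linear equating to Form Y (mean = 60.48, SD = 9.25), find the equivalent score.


slope = SD_Y / SD_X = 9.25 / 14.72 ~ 0.6284
intercept = mean_Y - slope * mean_X = 60.48 - (9.25 / 14.72) * 53.96 ~ 26.5717
Y = slope * X + intercept. To avoid rounding drift from the rounded slope/intercept, evaluate the equivalent form Y = mean_Y + SD_Y * (X - mean_X) / SD_X at full precision:
Y = 60.48 + 9.25 * (82 - 53.96) / 14.72
Y = 60.48 + 9.25 * 28.04 / 14.72
Y = 60.48 + 259.37 / 14.72
Y = 60.48 + 17.6202
Y = 78.1002

78.1002


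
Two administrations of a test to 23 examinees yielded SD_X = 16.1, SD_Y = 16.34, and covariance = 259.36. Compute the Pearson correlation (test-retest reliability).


r = cov(X,Y) / (SD_X * SD_Y)
r = 259.36 / (16.1 * 16.34)
r = 259.36 / 263.074
r = 0.9859

0.9859


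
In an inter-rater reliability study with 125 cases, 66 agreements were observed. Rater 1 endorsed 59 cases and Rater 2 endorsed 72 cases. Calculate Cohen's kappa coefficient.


P_o = 66/125 = 0.528
P_e = (59*72 + 66*53) / 15625 = 0.495744
kappa = (P_o - P_e) / (1 - P_e)
kappa = (0.528 - 0.495744) / (1 - 0.495744)
kappa = 0.064

0.064


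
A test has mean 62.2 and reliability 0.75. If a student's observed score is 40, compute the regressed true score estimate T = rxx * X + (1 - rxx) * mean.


T_est = rxx * X + (1 - rxx) * mean
T_est = 0.75 * 40 + 0.25 * 62.2
T_est = 30.0 + 15.55
T_est = 45.55

45.55


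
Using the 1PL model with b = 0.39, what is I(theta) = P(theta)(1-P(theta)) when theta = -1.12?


P = 1/(1+exp(-(-1.12-0.39))) = 0.1809
I = P*(1-P) = 0.1809 * 0.8191
I = 0.1482

0.1482


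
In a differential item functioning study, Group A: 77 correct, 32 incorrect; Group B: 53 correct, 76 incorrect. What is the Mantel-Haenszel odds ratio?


Odds_A = 77/32 = 2.4062
Odds_B = 53/76 = 0.6974
OR = Odds_A / Odds_B = 2.4062 / 0.6974
Exactly, OR = (77 * 76) / (32 * 53) = 5852 / 1696
OR = 3.4505

3.4505


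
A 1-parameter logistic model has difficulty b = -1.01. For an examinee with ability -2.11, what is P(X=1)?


theta - b = -2.11 - -1.01 = -1.1
exp(-(theta - b)) = exp(1.1) = 3.0042
P = 1 / (1 + 3.0042)
P = 0.2497

0.2497


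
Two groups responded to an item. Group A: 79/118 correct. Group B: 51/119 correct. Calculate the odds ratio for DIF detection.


Odds_A = 79/39 = 2.0256
Odds_B = 51/68 = 0.75
OR = Odds_A / Odds_B = 2.0256 / 0.75
Exactly, OR = (79 * 68) / (39 * 51) = 5372 / 1989
OR = 2.7009

2.7009


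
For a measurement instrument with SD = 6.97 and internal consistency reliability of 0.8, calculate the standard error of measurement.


SEM = SD * sqrt(1 - rxx)
SEM = 6.97 * sqrt(1 - 0.8)
SEM = 6.97 * sqrt(0.2) = 6.97 * 0.447214
SEM = 3.1171

3.1171


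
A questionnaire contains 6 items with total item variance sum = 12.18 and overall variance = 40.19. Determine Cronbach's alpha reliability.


alpha = (k/(k-1)) * (1 - sum(si^2)/s_total^2)
= (6/5) * (1 - 12.18/40.19)
alpha = 0.8363

0.8363


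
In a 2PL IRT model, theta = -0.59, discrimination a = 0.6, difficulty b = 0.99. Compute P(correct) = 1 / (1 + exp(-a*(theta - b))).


a*(theta - b) = 0.6 * (-0.59 - 0.99) = -0.948
exp(--0.948) = 2.5805
P = 1 / (1 + 2.5805)
P = 0.2793

0.2793


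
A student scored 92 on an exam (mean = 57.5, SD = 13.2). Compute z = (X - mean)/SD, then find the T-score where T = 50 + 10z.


z = (X - mean) / SD = (92 - 57.5) / 13.2
z = 34.5 / 13.2
z = 2.6136
T-score = T = 50 + 10z
Carry z at full precision (z = 34.5 / 13.2) into the conversion:
T-score = 50 + 10 * (34.5 / 13.2) = 50 + 345 / 13.2
T-score = 50 + 26.1364
T-score = 76.1364

76.1364


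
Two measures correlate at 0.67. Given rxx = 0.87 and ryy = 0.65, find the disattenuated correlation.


r_corrected = rxy / sqrt(rxx * ryy)
= 0.67 / sqrt(0.87 * 0.65)
= 0.67 / sqrt(0.5655)
= 0.67 / 0.751997
r_corrected = 0.891

0.891


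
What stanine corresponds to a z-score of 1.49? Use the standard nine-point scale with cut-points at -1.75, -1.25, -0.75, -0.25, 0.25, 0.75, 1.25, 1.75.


Stanine boundaries: [-1.75, -1.25, -0.75, -0.25, 0.25, 0.75, 1.25, 1.75]
z = 1.49
Check each boundary:
  z >= -1.75 -> could be stanine 2
  z >= -1.25 -> could be stanine 3
  z >= -0.75 -> could be stanine 4
  z >= -0.25 -> could be stanine 5
  z >= 0.25 -> could be stanine 6
  z >= 0.75 -> could be stanine 7
  z >= 1.25 -> could be stanine 8
  z < 1.75
Highest qualifying boundary gives stanine = 8

8


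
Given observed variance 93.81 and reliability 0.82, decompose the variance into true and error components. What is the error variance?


var_true = rxx * var_obs = 0.82 * 93.81 = 76.9242
var_error = var_obs - var_true
var_error = 93.81 - 76.9242
var_error = 16.8858

16.8858


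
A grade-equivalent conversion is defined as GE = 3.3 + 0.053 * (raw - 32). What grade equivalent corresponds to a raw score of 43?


raw - median = 43 - 32 = 11
slope * diff = 0.053 * 11 = 0.583
GE = 3.3 + 0.583
GE = 3.883

3.883


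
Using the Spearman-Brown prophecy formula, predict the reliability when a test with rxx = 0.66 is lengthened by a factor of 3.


r_new = (n * rxx) / (1 + (n-1) * rxx)
r_new = (3 * 0.66) / (1 + 2 * 0.66)
r_new = 1.98 / 2.32
r_new = 0.8534

0.8534


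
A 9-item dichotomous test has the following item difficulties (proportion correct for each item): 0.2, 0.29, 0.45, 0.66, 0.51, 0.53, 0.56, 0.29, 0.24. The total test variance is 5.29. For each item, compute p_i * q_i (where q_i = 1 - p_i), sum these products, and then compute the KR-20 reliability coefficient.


For each item, compute p_i * q_i:
  Item 1: 0.2 * 0.8 = 0.16
  Item 2: 0.29 * 0.71 = 0.2059
  Item 3: 0.45 * 0.55 = 0.2475
  Item 4: 0.66 * 0.34 = 0.2244
  Item 5: 0.51 * 0.49 = 0.2499
  Item 6: 0.53 * 0.47 = 0.2491
  Item 7: 0.56 * 0.44 = 0.2464
  Item 8: 0.29 * 0.71 = 0.2059
  Item 9: 0.24 * 0.76 = 0.1824
Sum(p_i * q_i) = 0.16 + 0.2059 + 0.2475 + 0.2244 + 0.2499 + 0.2491 + 0.2464 + 0.2059 + 0.1824 = 1.9715
KR-20 = (k/(k-1)) * (1 - Sum(p_i*q_i) / Var_total)
= (9/8) * (1 - 1.9715/5.29)
= 1.125 * 0.6273
KR-20 = 0.7057

0.7057


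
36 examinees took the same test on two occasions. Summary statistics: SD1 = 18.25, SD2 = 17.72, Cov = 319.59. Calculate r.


r = cov(X,Y) / (SD_X * SD_Y)
r = 319.59 / (18.25 * 17.72)
r = 319.59 / 323.39
r = 0.9882

0.9882


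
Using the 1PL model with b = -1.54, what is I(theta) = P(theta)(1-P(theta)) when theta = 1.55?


P = 1/(1+exp(-(1.55--1.54))) = 0.9565
I = P*(1-P) = 0.9565 * 0.0435
I = 0.0416

0.0416


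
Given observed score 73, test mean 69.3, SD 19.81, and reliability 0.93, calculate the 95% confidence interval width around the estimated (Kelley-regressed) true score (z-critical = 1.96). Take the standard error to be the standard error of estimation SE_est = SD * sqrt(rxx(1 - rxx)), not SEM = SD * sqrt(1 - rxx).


True score estimate = 0.93*73 + 0.07*69.3 = 72.741
SE_est = SD * sqrt(rxx * (1 - rxx)) = 19.81 * sqrt(0.93 * 0.07) = 19.81 * sqrt(0.0651) = 5.054462
CI = T_est +/- z * SE_est, so width = 2 * z * SE_est = 2 * 1.96 * 5.054462
Width = 19.8135

19.8135


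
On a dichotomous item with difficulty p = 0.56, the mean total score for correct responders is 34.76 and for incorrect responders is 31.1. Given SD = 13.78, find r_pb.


q = 1 - p = 0.44
rpb = ((M1 - M0) / SD) * sqrt(p * q)
rpb = ((34.76 - 31.1) / 13.78) * sqrt(0.56 * 0.44)
rpb = 0.1318

0.1318


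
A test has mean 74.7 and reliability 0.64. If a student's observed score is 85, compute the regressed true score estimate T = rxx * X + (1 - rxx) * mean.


T_est = rxx * X + (1 - rxx) * mean
T_est = 0.64 * 85 + 0.36 * 74.7
T_est = 54.4 + 26.892
T_est = 81.292

81.292


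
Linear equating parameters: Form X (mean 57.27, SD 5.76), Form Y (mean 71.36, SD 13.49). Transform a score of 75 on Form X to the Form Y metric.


slope = SD_Y / SD_X = 13.49 / 5.76 ~ 2.342
intercept = mean_Y - slope * mean_X = 71.36 - (13.49 / 5.76) * 57.27 ~ -62.7671
Y = slope * X + intercept. To avoid rounding drift from the rounded slope/intercept, evaluate the equivalent form Y = mean_Y + SD_Y * (X - mean_X) / SD_X at full precision:
Y = 71.36 + 13.49 * (75 - 57.27) / 5.76
Y = 71.36 + 13.49 * 17.73 / 5.76
Y = 71.36 + 239.1777 / 5.76
Y = 71.36 + 41.5239
Y = 112.8839

112.8839


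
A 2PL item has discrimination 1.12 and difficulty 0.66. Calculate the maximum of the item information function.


For 2PL, max info at theta = b = 0.66
I_max = a^2 / 4 = 1.12^2 / 4
= 1.2544 / 4
I_max = 0.3136

0.3136


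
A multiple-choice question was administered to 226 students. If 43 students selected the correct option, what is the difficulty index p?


Item difficulty p = number correct / total examinees
p = 43 / 226
p = 0.1903

0.1903


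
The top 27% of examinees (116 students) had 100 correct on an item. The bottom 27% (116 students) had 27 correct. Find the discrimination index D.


p_upper = 100/116 = 0.8621
p_lower = 27/116 = 0.2328
D = 0.8621 - 0.2328 = 0.6293

0.6293


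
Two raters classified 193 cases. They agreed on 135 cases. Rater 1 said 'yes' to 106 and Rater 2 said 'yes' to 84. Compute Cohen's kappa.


P_o = 135/193 = 0.699482
P_e = (106*84 + 87*109) / 37249 = 0.493624
kappa = (P_o - P_e) / (1 - P_e)
kappa = (0.699482 - 0.493624) / (1 - 0.493624)
kappa = 0.4065

0.4065
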